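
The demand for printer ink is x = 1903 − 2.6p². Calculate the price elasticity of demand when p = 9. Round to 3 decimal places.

At p = 9, x = 1692.4.
dx/dp = −2·2.6·p = −46.8.
Point elasticity E = (dx/dp)·(p/x) = -46.8 × 9/1692.4 ≈ -0.249.
|E| < 1, so demand is inelastic at this price.

-0.249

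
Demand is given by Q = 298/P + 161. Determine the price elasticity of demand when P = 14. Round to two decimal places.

At P = 14, Q = 182.2857.
dQ/dP = −298/P² = −1.5204.
Point elasticity E = (dQ/dP)·(P/Q) = -1.5204 × 14/182.2857 ≈ -0.12.
|E| < 1, so demand is inelastic at this price.

-0.12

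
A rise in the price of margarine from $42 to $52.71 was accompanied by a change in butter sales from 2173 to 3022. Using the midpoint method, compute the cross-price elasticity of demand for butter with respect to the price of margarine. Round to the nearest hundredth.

1.45

%ΔQ_x = (3022 − 2173)/[(2173+3022)/2] = 849/2597.5 ≈ 0.3269.
%ΔP_y = (52.71 − 42)/[(42+52.71)/2] ≈ 0.2262.
E_xy = 0.3269/0.2262 ≈ 1.45.
E_xy > 0, so butter and margarine are substitutes.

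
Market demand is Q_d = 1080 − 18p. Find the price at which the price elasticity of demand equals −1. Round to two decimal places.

For linear demand Q_d = a − bp, E = −bp/(a − bp). |E| = 1 ⇒ bp = a − bp ⇒ p = a/(2b).
p = 1080/(2·18) = 30.00.

30.00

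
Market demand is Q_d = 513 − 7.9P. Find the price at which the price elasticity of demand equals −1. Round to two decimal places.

32.47

For linear demand Q_d = a − bP, E = −bP/(a − bP). |E| = 1 ⇒ bP = a − bP ⇒ P = a/(2b).
P = 513/(2·7.9) ≈ 32.47.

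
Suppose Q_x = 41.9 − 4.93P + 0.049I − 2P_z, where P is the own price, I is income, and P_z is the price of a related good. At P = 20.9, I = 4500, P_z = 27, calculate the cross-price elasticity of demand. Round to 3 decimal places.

-0.513

Q_x = 41.9 − 4.93(20.9) + 0.049(4500) − 2(27) = 41.9 − 103.037 + 220.5 − 54 = 105.363.
∂Q_x/∂P_z = −2, so E_xy = -2·(27/105.363) ≈ -0.513.
E_xy < 0: the goods are complements.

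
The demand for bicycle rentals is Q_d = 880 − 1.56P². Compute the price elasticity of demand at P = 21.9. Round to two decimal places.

-11.35

At P = 21.9, Q_d = 131.8084.
dQ_d/dP = −2·1.56·P = −68.328.
Point elasticity E = (dQ_d/dP)·(P/Q_d) = -68.328 × 21.9/131.8084 ≈ -11.35.
|E| > 1, so demand is elastic at this price.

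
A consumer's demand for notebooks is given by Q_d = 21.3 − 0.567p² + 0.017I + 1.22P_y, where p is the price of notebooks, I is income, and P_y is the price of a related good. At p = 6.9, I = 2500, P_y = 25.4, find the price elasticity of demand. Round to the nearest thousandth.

-0.796

Substituting, Q_d = 21.3 − 0.567(6.9)² + 0.017(2500) + 1.22(25.4) = 21.3 − 26.9949 + 42.5 + 30.988 = 67.7931.
∂Q_d/∂p = −2·0.567·p = -7.8246, so E_p = -7.8246·(6.9/67.7931) ≈ -0.796.
|E_p| < 1: demand is inelastic.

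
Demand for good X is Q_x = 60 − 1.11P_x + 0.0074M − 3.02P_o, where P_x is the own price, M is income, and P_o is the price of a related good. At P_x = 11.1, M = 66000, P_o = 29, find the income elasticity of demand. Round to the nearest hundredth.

1.09

Substituting, Q_x = 60 − 1.11(11.1) + 0.0074(66000) − 3.02(29) = 60 − 12.321 + 488.4 − 87.58 = 448.499.
∂Q_x/∂M = +0.0074, so E_I = 0.0074·(66000/448.499) ≈ 1.09.
E_I > 1: normal good (luxury).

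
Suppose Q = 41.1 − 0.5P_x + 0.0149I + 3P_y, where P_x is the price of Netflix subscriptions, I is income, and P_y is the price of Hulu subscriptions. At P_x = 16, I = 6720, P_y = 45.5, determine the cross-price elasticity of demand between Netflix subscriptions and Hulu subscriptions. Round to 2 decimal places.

0.51

Substituting, Q = 41.1 − 0.5(16) + 0.0149(6720) + 3(45.5) = 41.1 − 8 + 100.128 + 136.5 = 269.728.
∂Q/∂P_y = +3, so E_xy = 3·(45.5/269.728) ≈ 0.51.
E_xy > 0: the goods are substitutes.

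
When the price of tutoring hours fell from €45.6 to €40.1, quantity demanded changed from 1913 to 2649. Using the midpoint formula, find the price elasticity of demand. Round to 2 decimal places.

%Δq = (2649 − 1913)/[(1913 + 2649)/2] = 736/2281 ≈ 0.3227.
%ΔP = (40.1 − 45.6)/[(45.6 + 40.1)/2] = -5.5/42.85 ≈ -0.1284.
Arc elasticity E = %Δq/%ΔP ≈ 0.3227/-0.1284 ≈ -2.51.
|E| > 1: demand is elastic over this range.

-2.51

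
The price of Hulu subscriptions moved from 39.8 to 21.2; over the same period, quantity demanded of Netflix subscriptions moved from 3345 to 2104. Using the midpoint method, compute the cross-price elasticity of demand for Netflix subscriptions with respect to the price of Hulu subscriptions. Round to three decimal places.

0.747

%ΔQ_x = (2104 − 3345)/[(3345+2104)/2] = -1241/2724.5 ≈ -0.4555.
%ΔP_y = (21.2 − 39.8)/[(39.8+21.2)/2] ≈ -0.6098.
E_xy = -0.4555/-0.6098 ≈ 0.747.
E_xy > 0, so Netflix subscriptions and Hulu subscriptions are substitutes.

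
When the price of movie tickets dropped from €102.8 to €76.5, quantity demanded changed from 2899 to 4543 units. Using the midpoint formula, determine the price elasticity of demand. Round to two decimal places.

%Δq = (4543 − 2899)/[(2899 + 4543)/2] = 1644/3721 ≈ 0.4418.
%ΔP = (76.5 − 102.8)/[(102.8 + 76.5)/2] = -26.3/89.65 ≈ -0.2934.
Arc elasticity E = %Δq/%ΔP ≈ 0.4418/-0.2934 ≈ -1.51.
|E| > 1: demand is elastic over this range.

-1.51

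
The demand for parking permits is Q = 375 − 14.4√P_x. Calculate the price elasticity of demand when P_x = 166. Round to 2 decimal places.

-0.49

At P_x = 166, Q = 189.469.
dQ/dP_x = −14.4/(2√P_x) = −14.4/(2·12.8841).
Point elasticity E = (dQ/dP_x)·(P_x/Q) = -0.5588 × 166/189.469 ≈ -0.49.
|E| < 1, so demand is inelastic at this price.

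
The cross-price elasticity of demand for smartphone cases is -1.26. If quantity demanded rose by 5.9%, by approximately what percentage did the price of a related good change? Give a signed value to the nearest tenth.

%ΔQ ≈ E × %ΔP_y ⇒ %ΔP_y = %ΔQ / E = (5.9%)/(-1.26) ≈ -4.7%.

-4.7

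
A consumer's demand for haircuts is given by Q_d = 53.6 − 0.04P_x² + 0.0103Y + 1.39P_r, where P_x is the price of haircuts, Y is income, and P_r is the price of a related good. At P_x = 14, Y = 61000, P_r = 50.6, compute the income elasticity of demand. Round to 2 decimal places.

0.84

At the given point, Q_d = 53.6 − 0.04(14)² + 0.0103(61000) + 1.39(50.6) = 53.6 − 7.84 + 628.3 + 70.334 = 744.394.
∂Q_d/∂Y = +0.0103, so E_I = 0.0103·(61000/744.394) ≈ 0.84.
E_I ∈ (0,1): normal good (necessity).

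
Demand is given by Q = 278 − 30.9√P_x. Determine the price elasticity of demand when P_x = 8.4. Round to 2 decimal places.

-0.24

At P_x = 8.4, Q = 188.4433.
dQ/dP_x = −30.9/(2√P_x) = −30.9/(2·2.8983).
Point elasticity E = (dQ/dP_x)·(P_x/Q) = -5.3308 × 8.4/188.4433 ≈ -0.24.
|E| < 1, so demand is inelastic at this price.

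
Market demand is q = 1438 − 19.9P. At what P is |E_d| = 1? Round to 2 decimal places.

36.13

For linear demand q = a − bP, E = −bP/(a − bP). |E| = 1 ⇒ bP = a − bP ⇒ P = a/(2b).
P = 1438/(2·19.9) ≈ 36.13.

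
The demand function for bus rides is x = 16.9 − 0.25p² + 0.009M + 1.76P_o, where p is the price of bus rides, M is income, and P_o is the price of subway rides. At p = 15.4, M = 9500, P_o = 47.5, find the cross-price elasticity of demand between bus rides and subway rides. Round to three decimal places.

Evaluating quantity at (p, M, P_o) gives x = 16.9 − 0.25(15.4)² + 0.009(9500) + 1.76(47.5) = 16.9 − 59.29 + 85.5 + 83.6 = 126.71.
∂x/∂P_o = +1.76, so E_xy = 1.76·(47.5/126.71) ≈ 0.660.
E_xy > 0: the goods are substitutes.

0.660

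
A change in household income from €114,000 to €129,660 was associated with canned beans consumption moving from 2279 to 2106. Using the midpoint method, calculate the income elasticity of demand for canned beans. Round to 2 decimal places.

-0.61

%ΔQ = (2106 − 2279)/[(2279+2106)/2] = -173/2192.5 ≈ -0.0789.
%ΔI = (129,660 − 114,000)/[(114,000+129,660)/2] = 15660/121830 ≈ 0.1285.
E_I = %ΔQ/%ΔI ≈ -0.61.
E_I < 0: inferior good.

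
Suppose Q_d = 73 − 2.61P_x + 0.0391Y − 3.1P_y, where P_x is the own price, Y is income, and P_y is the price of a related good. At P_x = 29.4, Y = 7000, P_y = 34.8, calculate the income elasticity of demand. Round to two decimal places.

1.69

Substituting, Q_d = 73 − 2.61(29.4) + 0.0391(7000) − 3.1(34.8) = 73 − 76.734 + 273.7 − 107.88 = 162.086.
∂Q_d/∂Y = +0.0391, so E_I = 0.0391·(7000/162.086) ≈ 1.69.
E_I > 1: normal good (luxury).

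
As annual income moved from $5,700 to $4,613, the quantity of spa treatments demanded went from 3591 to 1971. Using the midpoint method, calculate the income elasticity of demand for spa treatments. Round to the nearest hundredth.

%ΔQ = (1971 − 3591)/[(3591+1971)/2] = -1620/2781 ≈ -0.5825.
%ΔI = (4,613 − 5,700)/[(5,700+4,613)/2] = -1087/5156.5 ≈ -0.2108.
E_I = %ΔQ/%ΔI ≈ 2.76.
E_I > 1: normal good (luxury).

2.76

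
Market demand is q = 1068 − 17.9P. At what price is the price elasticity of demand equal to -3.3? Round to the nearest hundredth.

Set −bP/(a − bP) = −3.3 ⇒ bP = 3.3(a − bP) ⇒ bP(1+3.3) = 3.3·a.
P = 3.3·1068/(17.9·4.3) ≈ 45.79.

45.79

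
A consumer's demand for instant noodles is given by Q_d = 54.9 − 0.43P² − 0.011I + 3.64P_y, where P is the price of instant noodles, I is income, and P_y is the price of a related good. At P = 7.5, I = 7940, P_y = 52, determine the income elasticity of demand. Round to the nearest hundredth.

-0.66

Substituting, Q_d = 54.9 − 0.43(7.5)² − 0.011(7940) + 3.64(52) = 54.9 − 24.1875 − 87.34 + 189.28 = 132.6525.
∂Q_d/∂I = −0.011, so E_I = -0.011·(7940/132.6525) ≈ -0.66.
E_I < 0: inferior good.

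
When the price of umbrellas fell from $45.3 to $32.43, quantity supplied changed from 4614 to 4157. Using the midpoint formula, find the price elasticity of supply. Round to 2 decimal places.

%Δq = (4157 − 4614)/[(4614 + 4157)/2] = -457/4385.5 ≈ -0.1042.
%ΔP = (32.43 − 45.3)/[(45.3 + 32.43)/2] = -12.87/38.865 ≈ -0.3311.
Arc elasticity E = %Δq/%ΔP ≈ -0.1042/-0.3311 ≈ 0.31.
|E| < 1: supply is inelastic over this range.

0.31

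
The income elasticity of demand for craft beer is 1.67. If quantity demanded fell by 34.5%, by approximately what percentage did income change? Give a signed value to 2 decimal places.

-20.66

%ΔQ ≈ E × %ΔI ⇒ %ΔI = %ΔQ / E = (-34.5%)/(1.67) ≈ -20.66%.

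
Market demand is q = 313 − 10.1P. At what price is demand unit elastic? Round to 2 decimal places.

15.50

For linear demand q = a − bP, E = −bP/(a − bP). |E| = 1 ⇒ bP = a − bP ⇒ P = a/(2b).
P = 313/(2·10.1) ≈ 15.50.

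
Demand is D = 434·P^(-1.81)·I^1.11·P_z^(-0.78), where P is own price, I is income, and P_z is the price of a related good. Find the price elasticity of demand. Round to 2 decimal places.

-1.81

For a Cobb–Douglas (constant-elasticity) form D = A·P^α·…, the elasticity with respect to P equals the exponent α at every point.
Here the exponent on P is -1.81, so the price elasticity of demand is -1.81.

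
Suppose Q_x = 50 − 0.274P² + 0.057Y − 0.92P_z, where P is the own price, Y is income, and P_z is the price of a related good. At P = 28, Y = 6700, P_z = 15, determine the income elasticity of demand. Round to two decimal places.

Substituting, Q_x = 50 − 0.274(28)² + 0.057(6700) − 0.92(15) = 50 − 214.816 + 381.9 − 13.8 = 203.284.
∂Q_x/∂Y = +0.057, so E_I = 0.057·(6700/203.284) ≈ 1.88.
E_I > 1: normal good (luxury).

1.88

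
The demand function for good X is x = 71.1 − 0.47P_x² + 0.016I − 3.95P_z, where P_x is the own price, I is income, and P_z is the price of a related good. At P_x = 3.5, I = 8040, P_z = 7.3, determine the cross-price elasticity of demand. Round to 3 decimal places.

-0.175

x = 71.1 − 0.47(3.5)² + 0.016(8040) − 3.95(7.3) = 71.1 − 5.7575 + 128.64 − 28.835 = 165.1475.
∂x/∂P_z = −3.95, so E_xy = -3.95·(7.3/165.1475) ≈ -0.175.
E_xy < 0: the goods are complements.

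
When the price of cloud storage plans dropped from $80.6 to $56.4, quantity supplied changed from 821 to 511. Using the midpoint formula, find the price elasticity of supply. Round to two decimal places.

%ΔQ = (511 − 821)/[(821 + 511)/2] = -310/666 ≈ -0.4655.
%ΔP = (56.4 − 80.6)/[(80.6 + 56.4)/2] = -24.2/68.5 ≈ -0.3533.
Arc elasticity E = %ΔQ/%ΔP ≈ -0.4655/-0.3533 ≈ 1.32.
|E| > 1: supply is elastic over this range.

1.32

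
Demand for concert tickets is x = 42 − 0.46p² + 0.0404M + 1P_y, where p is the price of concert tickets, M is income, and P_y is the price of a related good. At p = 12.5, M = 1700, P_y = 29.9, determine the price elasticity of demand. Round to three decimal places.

Evaluating quantity at (p, M, P_y) gives x = 42 − 0.46(12.5)² + 0.0404(1700) + 1(29.9) = 42 − 71.875 + 68.68 + 29.9 = 68.705.
∂x/∂p = −2·0.46·p = -11.5, so E_p = -11.5·(12.5/68.705) ≈ -2.092.
|E_p| > 1: demand is elastic.

-2.092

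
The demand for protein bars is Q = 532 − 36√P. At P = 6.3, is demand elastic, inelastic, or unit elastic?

At P = 6.3, Q = 441.6407.
dQ/dP = −36/(2√P) = −36/(2·2.51).
Point elasticity E = (dQ/dP)·(P/Q) = -7.1714 × 6.3/441.6407 ≈ -0.102.
|E| ≈ 0.102 < 1, so demand is inelastic.

inelastic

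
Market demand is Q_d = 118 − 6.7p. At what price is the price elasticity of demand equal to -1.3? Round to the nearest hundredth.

9.95

Set −bp/(a − bp) = −1.3 ⇒ bp = 1.3(a − bp) ⇒ bp(1+1.3) = 1.3·a.
p = 1.3·118/(6.7·2.3) ≈ 9.95.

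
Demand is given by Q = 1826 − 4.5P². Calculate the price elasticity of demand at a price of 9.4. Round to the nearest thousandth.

At P = 9.4, Q = 1428.38.
dQ/dP = −2·4.5·P = −84.6.
Point elasticity E = (dQ/dP)·(P/Q) = -84.6 × 9.4/1428.38 ≈ -0.557.
|E| < 1, so demand is inelastic at this price.

-0.557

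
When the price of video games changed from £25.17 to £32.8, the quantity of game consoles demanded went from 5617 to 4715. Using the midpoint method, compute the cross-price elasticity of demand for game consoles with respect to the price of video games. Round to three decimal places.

%ΔQ_x = (4715 − 5617)/[(5617+4715)/2] = -902/5166 ≈ -0.1746.
%ΔP_y = (32.8 − 25.17)/[(25.17+32.8)/2] ≈ 0.2632.
E_xy = -0.1746/0.2632 ≈ -0.663.
E_xy < 0, so game consoles and video games are complements.

-0.663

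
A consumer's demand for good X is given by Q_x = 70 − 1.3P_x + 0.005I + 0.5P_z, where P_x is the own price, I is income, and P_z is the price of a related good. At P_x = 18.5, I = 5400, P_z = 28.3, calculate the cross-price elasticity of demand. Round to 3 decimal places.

Q_x = 70 − 1.3(18.5) + 0.005(5400) + 0.5(28.3) = 70 − 24.05 + 27 + 14.15 = 87.1.
∂Q_x/∂P_z = +0.5, so E_xy = 0.5·(28.3/87.1) ≈ 0.162.
E_xy > 0: the goods are substitutes.

0.162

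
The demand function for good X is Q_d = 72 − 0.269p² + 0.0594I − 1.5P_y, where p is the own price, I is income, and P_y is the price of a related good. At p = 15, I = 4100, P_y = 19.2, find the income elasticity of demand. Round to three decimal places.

1.077

Evaluating quantity at (p, I, P_y) gives Q_d = 72 − 0.269(15)² + 0.0594(4100) − 1.5(19.2) = 72 − 60.525 + 243.54 − 28.8 = 226.215.
∂Q_d/∂I = +0.0594, so E_I = 0.0594·(4100/226.215) ≈ 1.077.
E_I > 1: normal good (luxury).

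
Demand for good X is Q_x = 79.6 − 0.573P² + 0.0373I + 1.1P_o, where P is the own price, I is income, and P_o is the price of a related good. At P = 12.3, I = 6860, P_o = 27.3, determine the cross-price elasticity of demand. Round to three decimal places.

0.108

Substituting, Q_x = 79.6 − 0.573(12.3)² + 0.0373(6860) + 1.1(27.3) = 79.6 − 86.6892 + 255.878 + 30.03 = 278.8188.
∂Q_x/∂P_o = +1.1, so E_xy = 1.1·(27.3/278.8188) ≈ 0.108.
E_xy > 0: the goods are substitutes.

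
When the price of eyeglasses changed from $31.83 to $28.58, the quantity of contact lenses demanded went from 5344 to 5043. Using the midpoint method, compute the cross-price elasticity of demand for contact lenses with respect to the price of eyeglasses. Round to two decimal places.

%ΔQ_x = (5043 − 5344)/[(5344+5043)/2] = -301/5193.5 ≈ -0.0580.
%ΔP_y = (28.58 − 31.83)/[(31.83+28.58)/2] ≈ -0.1076.
E_xy = -0.0580/-0.1076 ≈ 0.54.
E_xy > 0, so contact lenses and eyeglasses are substitutes.

0.54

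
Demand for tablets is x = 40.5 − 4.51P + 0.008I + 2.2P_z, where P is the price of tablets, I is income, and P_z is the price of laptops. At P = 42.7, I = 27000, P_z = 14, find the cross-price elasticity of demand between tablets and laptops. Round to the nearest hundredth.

0.33

At the given point, x = 40.5 − 4.51(42.7) + 0.008(27000) + 2.2(14) = 40.5 − 192.577 + 216 + 30.8 = 94.723.
∂x/∂P_z = +2.2, so E_xy = 2.2·(14/94.723) ≈ 0.33.
E_xy > 0: the goods are substitutes.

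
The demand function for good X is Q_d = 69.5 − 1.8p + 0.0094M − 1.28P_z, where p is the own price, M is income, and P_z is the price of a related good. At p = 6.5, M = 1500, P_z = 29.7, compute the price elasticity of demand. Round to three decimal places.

First evaluate Q_d: 69.5 − 1.8(6.5) + 0.0094(1500) − 1.28(29.7) = 69.5 − 11.7 + 14.1 − 38.016 = 33.884.
∂Q_d/∂p = −1.8, so E_p = (−1.8)·(6.5/33.884) ≈ -0.345.
|E_p| < 1: demand is inelastic.

-0.345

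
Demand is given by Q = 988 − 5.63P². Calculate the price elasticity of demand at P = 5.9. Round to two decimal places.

At P = 5.9, Q = 792.0197.
dQ/dP = −2·5.63·P = −66.434.
Point elasticity E = (dQ/dP)·(P/Q) = -66.434 × 5.9/792.0197 ≈ -0.49.
|E| < 1, so demand is inelastic at this price.

-0.49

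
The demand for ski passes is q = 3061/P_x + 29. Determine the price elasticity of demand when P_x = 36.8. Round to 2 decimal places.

At P_x = 36.8, q = 112.1793.
dq/dP_x = −3061/P_x² = −2.2603.
Point elasticity E = (dq/dP_x)·(P_x/q) = -2.2603 × 36.8/112.1793 ≈ -0.74.
|E| < 1, so demand is inelastic at this price.

-0.74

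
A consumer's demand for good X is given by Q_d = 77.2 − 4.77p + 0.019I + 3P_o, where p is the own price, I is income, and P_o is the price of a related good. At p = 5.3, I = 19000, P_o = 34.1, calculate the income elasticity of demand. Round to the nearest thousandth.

Evaluating quantity at (p, I, P_o) gives Q_d = 77.2 − 4.77(5.3) + 0.019(19000) + 3(34.1) = 77.2 − 25.281 + 361 + 102.3 = 515.219.
∂Q_d/∂I = +0.019, so E_I = 0.019·(19000/515.219) ≈ 0.701.
E_I ∈ (0,1): normal good (necessity).

0.701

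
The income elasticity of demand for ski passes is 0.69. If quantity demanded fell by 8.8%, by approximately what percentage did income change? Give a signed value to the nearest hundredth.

-12.75

%ΔQ ≈ E × %ΔI ⇒ %ΔI = %ΔQ / E = (-8.8%)/(0.69) ≈ -12.75%.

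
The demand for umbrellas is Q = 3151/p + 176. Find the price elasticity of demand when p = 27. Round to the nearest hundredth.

At p = 27, Q = 292.7037.
dQ/dp = −3151/p² = −4.3224.
Point elasticity E = (dQ/dp)·(p/Q) = -4.3224 × 27/292.7037 ≈ -0.40.
|E| < 1, so demand is inelastic at this price.

-0.40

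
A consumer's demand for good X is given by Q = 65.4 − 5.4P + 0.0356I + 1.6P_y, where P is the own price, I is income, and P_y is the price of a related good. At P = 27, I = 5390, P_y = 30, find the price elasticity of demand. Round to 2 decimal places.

-0.91

At the given point, Q = 65.4 − 5.4(27) + 0.0356(5390) + 1.6(30) = 65.4 − 145.8 + 191.884 + 48 = 159.484.
∂Q/∂P = −5.4, so E_p = (−5.4)·(27/159.484) ≈ -0.91.
|E_p| < 1: demand is inelastic.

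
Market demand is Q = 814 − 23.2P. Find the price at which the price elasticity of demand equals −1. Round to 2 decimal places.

17.54

For linear demand Q = a − bP, E = −bP/(a − bP). |E| = 1 ⇒ bP = a − bP ⇒ P = a/(2b).
P = 814/(2·23.2) ≈ 17.54.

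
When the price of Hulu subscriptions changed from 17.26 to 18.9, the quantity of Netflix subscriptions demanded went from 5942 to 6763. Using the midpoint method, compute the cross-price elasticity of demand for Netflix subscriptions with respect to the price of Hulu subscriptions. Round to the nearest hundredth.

%ΔQ_x = (6763 − 5942)/[(5942+6763)/2] = 821/6352.5 ≈ 0.1292.
%ΔP_y = (18.9 − 17.26)/[(17.26+18.9)/2] ≈ 0.0907.
E_xy = 0.1292/0.0907 ≈ 1.42.
E_xy > 0, so Netflix subscriptions and Hulu subscriptions are substitutes.

1.42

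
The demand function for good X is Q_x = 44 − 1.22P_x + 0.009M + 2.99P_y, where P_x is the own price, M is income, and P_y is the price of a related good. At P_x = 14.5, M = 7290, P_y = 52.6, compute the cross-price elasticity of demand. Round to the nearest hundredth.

Evaluating quantity at (P_x, M, P_y) gives Q_x = 44 − 1.22(14.5) + 0.009(7290) + 2.99(52.6) = 44 − 17.69 + 65.61 + 157.274 = 249.194.
∂Q_x/∂P_y = +2.99, so E_xy = 2.99·(52.6/249.194) ≈ 0.63.
E_xy > 0: the goods are substitutes.

0.63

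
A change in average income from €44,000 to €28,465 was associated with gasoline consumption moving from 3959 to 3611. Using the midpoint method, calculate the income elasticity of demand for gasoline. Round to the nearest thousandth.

%ΔQ = (3611 − 3959)/[(3959+3611)/2] = -348/3785 ≈ -0.0919.
%ΔI = (28,465 − 44,000)/[(44,000+28,465)/2] = -15535/36232.5 ≈ -0.4288.
E_I = %ΔQ/%ΔI ≈ 0.214.
E_I ∈ (0,1): normal good (necessity).

0.214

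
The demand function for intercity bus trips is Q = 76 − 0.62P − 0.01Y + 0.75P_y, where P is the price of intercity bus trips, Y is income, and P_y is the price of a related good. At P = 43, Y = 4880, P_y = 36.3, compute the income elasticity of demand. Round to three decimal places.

-1.758

Evaluating quantity at (P, Y, P_y) gives Q = 76 − 0.62(43) − 0.01(4880) + 0.75(36.3) = 76 − 26.66 − 48.8 + 27.225 = 27.765.
∂Q/∂Y = −0.01, so E_I = -0.01·(4880/27.765) ≈ -1.758.
E_I < 0: inferior good.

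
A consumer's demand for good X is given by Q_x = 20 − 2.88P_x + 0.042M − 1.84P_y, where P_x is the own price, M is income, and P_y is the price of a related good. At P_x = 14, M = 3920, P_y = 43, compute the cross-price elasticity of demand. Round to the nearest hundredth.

-1.21

Evaluating quantity at (P_x, M, P_y) gives Q_x = 20 − 2.88(14) + 0.042(3920) − 1.84(43) = 20 − 40.32 + 164.64 − 79.12 = 65.2.
∂Q_x/∂P_y = −1.84, so E_xy = -1.84·(43/65.2) ≈ -1.21.
E_xy < 0: the goods are complements.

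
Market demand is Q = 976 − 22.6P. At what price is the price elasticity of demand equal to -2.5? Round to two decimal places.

Set −bP/(a − bP) = −2.5 ⇒ bP = 2.5(a − bP) ⇒ bP(1+2.5) = 2.5·a.
P = 2.5·976/(22.6·3.5) ≈ 30.85.

30.85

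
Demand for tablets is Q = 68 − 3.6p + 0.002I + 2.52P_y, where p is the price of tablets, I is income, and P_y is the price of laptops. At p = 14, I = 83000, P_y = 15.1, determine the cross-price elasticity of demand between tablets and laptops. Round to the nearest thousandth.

First evaluate Q: 68 − 3.6(14) + 0.002(83000) + 2.52(15.1) = 68 − 50.4 + 166 + 38.052 = 221.652.
∂Q/∂P_y = +2.52, so E_xy = 2.52·(15.1/221.652) ≈ 0.172.
E_xy > 0: the goods are substitutes.

0.172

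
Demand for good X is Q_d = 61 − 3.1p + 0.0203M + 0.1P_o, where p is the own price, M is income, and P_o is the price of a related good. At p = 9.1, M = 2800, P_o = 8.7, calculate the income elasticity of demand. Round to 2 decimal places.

Evaluating quantity at (p, M, P_o) gives Q_d = 61 − 3.1(9.1) + 0.0203(2800) + 0.1(8.7) = 61 − 28.21 + 56.84 + 0.87 = 90.5.
∂Q_d/∂M = +0.0203, so E_I = 0.0203·(2800/90.5) ≈ 0.63.
E_I ∈ (0,1): normal good (necessity).

0.63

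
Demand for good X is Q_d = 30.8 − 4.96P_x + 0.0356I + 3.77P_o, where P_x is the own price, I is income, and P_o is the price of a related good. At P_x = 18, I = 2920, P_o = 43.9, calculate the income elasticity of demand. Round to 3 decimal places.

First evaluate Q_d: 30.8 − 4.96(18) + 0.0356(2920) + 3.77(43.9) = 30.8 − 89.28 + 103.952 + 165.503 = 210.975.
∂Q_d/∂I = +0.0356, so E_I = 0.0356·(2920/210.975) ≈ 0.493.
E_I ∈ (0,1): normal good (necessity).

0.493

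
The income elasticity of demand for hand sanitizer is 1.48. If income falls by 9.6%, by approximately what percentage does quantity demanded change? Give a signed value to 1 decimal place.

-14.2

%ΔQ ≈ E × %ΔI = (1.48) × (-9.6%) ≈ -14.2%.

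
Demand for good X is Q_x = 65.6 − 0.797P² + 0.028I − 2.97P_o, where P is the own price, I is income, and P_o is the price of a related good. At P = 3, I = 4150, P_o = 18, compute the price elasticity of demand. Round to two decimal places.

Substituting, Q_x = 65.6 − 0.797(3)² + 0.028(4150) − 2.97(18) = 65.6 − 7.173 + 116.2 − 53.46 = 121.167.
∂Q_x/∂P = −2·0.797·P = -4.782, so E_p = -4.782·(3/121.167) ≈ -0.12.
|E_p| < 1: demand is inelastic.

-0.12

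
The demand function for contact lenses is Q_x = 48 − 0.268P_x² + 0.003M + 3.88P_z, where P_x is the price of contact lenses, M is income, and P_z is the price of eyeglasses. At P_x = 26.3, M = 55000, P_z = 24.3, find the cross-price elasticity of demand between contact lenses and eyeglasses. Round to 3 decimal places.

0.773

First evaluate Q_x: 48 − 0.268(26.3)² + 0.003(55000) + 3.88(24.3) = 48 − 185.3729 + 165 + 94.284 = 121.9111.
∂Q_x/∂P_z = +3.88, so E_xy = 3.88·(24.3/121.9111) ≈ 0.773.
E_xy > 0: the goods are substitutes.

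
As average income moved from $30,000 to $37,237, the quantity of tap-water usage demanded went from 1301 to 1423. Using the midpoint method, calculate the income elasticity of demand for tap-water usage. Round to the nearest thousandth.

%ΔQ = (1423 − 1301)/[(1301+1423)/2] = 122/1362 ≈ 0.0896.
%ΔM = (37,237 − 30,000)/[(30,000+37,237)/2] = 7237/33618.5 ≈ 0.2153.
E_I = %ΔQ/%ΔM ≈ 0.416.
E_I ∈ (0,1): normal good (necessity).

0.416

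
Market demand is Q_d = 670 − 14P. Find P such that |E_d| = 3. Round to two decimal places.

35.89

Set −bP/(a − bP) = −3 ⇒ bP = 3(a − bP) ⇒ bP(1+3) = 3·a.
P = 3·670/(14·4) ≈ 35.89.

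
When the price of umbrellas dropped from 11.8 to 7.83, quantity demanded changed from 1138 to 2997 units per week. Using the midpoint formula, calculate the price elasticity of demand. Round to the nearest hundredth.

-2.22

%ΔQ = (2997 − 1138)/[(1138 + 2997)/2] = 1859/2067.5 ≈ 0.8992.
%Δp = (7.83 − 11.8)/[(11.8 + 7.83)/2] = -3.97/9.815 ≈ -0.4045.
Arc elasticity E = %ΔQ/%Δp ≈ 0.8992/-0.4045 ≈ -2.22.
|E| > 1: demand is elastic over this range.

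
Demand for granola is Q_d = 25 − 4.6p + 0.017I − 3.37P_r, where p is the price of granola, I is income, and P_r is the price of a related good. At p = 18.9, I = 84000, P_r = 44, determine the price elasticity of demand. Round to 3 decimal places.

-0.071

At the given point, Q_d = 25 − 4.6(18.9) + 0.017(84000) − 3.37(44) = 25 − 86.94 + 1428 − 148.28 = 1217.78.
∂Q_d/∂p = −4.6, so E_p = (−4.6)·(18.9/1217.78) ≈ -0.071.
|E_p| < 1: demand is inelastic.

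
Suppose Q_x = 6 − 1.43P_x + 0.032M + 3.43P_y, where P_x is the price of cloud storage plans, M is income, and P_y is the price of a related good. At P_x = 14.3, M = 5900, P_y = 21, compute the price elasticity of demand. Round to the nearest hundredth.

Q_x = 6 − 1.43(14.3) + 0.032(5900) + 3.43(21) = 6 − 20.449 + 188.8 + 72.03 = 246.381.
∂Q_x/∂P_x = −1.43, so E_p = (−1.43)·(14.3/246.381) ≈ -0.08.
|E_p| < 1: demand is inelastic.

-0.08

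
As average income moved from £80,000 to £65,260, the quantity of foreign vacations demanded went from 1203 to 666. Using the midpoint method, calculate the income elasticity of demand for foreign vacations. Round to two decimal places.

%ΔQ = (666 − 1203)/[(1203+666)/2] = -537/934.5 ≈ -0.5746.
%ΔI = (65,260 − 80,000)/[(80,000+65,260)/2] = -14740/72630 ≈ -0.2029.
E_I = %ΔQ/%ΔI ≈ 2.83.
E_I > 1: normal good (luxury).

2.83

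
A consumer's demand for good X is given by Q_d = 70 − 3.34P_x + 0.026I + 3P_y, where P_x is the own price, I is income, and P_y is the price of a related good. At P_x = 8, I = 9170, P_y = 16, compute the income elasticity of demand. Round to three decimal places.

Q_d = 70 − 3.34(8) + 0.026(9170) + 3(16) = 70 − 26.72 + 238.42 + 48 = 329.7.
∂Q_d/∂I = +0.026, so E_I = 0.026·(9170/329.7) ≈ 0.723.
E_I ∈ (0,1): normal good (necessity).

0.723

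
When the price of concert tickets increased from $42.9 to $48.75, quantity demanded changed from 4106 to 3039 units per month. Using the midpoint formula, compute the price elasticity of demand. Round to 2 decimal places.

%ΔQ = (3039 − 4106)/[(4106 + 3039)/2] = -1067/3572.5 ≈ -0.2987.
%Δp = (48.75 − 42.9)/[(42.9 + 48.75)/2] = 5.85/45.825 ≈ 0.1277.
Arc elasticity E = %ΔQ/%Δp ≈ -0.2987/0.1277 ≈ -2.34.
|E| > 1: demand is elastic over this range.

-2.34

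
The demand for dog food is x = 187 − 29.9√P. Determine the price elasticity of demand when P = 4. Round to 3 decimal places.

At P = 4, x = 127.2.
dx/dP = −29.9/(2√P) = −29.9/(2·2).
Point elasticity E = (dx/dP)·(P/x) = -7.475 × 4/127.2 ≈ -0.235.
|E| < 1, so demand is inelastic at this price.

-0.235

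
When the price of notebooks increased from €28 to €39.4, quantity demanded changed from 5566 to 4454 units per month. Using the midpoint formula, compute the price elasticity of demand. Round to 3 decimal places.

%ΔQ = (4454 − 5566)/[(5566 + 4454)/2] = -1112/5010 ≈ -0.2220.
%ΔP = (39.4 − 28)/[(28 + 39.4)/2] = 11.4/33.7 ≈ 0.3383.
Arc elasticity E = %ΔQ/%ΔP ≈ -0.2220/0.3383 ≈ -0.656.
|E| < 1: demand is inelastic over this range.

-0.656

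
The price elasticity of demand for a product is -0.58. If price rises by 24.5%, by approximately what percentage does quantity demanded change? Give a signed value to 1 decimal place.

-14.2

%ΔQ ≈ E × %ΔP = (-0.58) × (24.5%) ≈ -14.2%.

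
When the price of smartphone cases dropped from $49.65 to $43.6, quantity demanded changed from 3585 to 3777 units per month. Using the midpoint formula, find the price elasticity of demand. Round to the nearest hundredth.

-0.40

%ΔQ = (3777 − 3585)/[(3585 + 3777)/2] = 192/3681 ≈ 0.0522.
%ΔP = (43.6 − 49.65)/[(49.65 + 43.6)/2] = -6.05/46.625 ≈ -0.1298.
Arc elasticity E = %ΔQ/%ΔP ≈ 0.0522/-0.1298 ≈ -0.40.
|E| < 1: demand is inelastic over this range.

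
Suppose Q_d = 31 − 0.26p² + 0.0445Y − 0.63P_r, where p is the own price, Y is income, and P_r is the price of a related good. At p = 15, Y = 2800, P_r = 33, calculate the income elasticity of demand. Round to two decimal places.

1.63

At the given point, Q_d = 31 − 0.26(15)² + 0.0445(2800) − 0.63(33) = 31 − 58.5 + 124.6 − 20.79 = 76.31.
∂Q_d/∂Y = +0.0445, so E_I = 0.0445·(2800/76.31) ≈ 1.63.
E_I > 1: normal good (luxury).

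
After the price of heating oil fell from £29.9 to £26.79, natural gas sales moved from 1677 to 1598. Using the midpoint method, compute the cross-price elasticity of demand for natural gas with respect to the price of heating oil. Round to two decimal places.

%ΔQ_x = (1598 − 1677)/[(1677+1598)/2] = -79/1637.5 ≈ -0.0482.
%ΔP_y = (26.79 − 29.9)/[(29.9+26.79)/2] ≈ -0.1097.
E_xy = -0.0482/-0.1097 ≈ 0.44.
E_xy > 0, so natural gas and heating oil are substitutes.

0.44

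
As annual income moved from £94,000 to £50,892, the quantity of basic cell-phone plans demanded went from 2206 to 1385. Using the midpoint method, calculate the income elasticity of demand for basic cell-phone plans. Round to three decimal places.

0.768

%ΔQ = (1385 − 2206)/[(2206+1385)/2] = -821/1795.5 ≈ -0.4573.
%ΔI = (50,892 − 94,000)/[(94,000+50,892)/2] = -43108/72446 ≈ -0.5950.
E_I = %ΔQ/%ΔI ≈ 0.768.
E_I ∈ (0,1): normal good (necessity).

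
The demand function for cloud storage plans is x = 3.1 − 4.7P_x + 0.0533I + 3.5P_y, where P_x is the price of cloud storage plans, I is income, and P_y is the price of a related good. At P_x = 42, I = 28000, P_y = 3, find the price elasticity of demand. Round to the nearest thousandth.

-0.151

Substituting, x = 3.1 − 4.7(42) + 0.0533(28000) + 3.5(3) = 3.1 − 197.4 + 1492.4 + 10.5 = 1308.6.
∂x/∂P_x = −4.7, so E_p = (−4.7)·(42/1308.6) ≈ -0.151.
|E_p| < 1: demand is inelastic.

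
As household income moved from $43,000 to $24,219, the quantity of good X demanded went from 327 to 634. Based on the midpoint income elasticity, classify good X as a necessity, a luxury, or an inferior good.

inferior

%ΔQ = (634 − 327)/[(327+634)/2] = 307/480.5 ≈ 0.6389.
%ΔI = (24,219 − 43,000)/[(43,000+24,219)/2] = -18781/33609.5 ≈ -0.5588.
E_I = %ΔQ/%ΔI ≈ -1.143.
E_I < 0: inferior good.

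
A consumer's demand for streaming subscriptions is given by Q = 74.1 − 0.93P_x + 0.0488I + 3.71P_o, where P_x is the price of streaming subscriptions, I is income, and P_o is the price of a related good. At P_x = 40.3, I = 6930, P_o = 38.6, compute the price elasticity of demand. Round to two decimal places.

Substituting, Q = 74.1 − 0.93(40.3) + 0.0488(6930) + 3.71(38.6) = 74.1 − 37.479 + 338.184 + 143.206 = 518.011.
∂Q/∂P_x = −0.93, so E_p = (−0.93)·(40.3/518.011) ≈ -0.07.
|E_p| < 1: demand is inelastic.

-0.07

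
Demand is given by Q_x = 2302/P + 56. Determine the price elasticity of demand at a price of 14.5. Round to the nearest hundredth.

At P = 14.5, Q_x = 214.7586.
dQ_x/dP = −2302/P² = −10.9489.
Point elasticity E = (dQ_x/dP)·(P/Q_x) = -10.9489 × 14.5/214.7586 ≈ -0.74.
|E| < 1, so demand is inelastic at this price.

-0.74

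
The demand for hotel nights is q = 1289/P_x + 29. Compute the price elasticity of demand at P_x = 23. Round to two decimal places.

-0.66

At P_x = 23, q = 85.0435.
dq/dP_x = −1289/P_x² = −2.4367.
Point elasticity E = (dq/dP_x)·(P_x/q) = -2.4367 × 23/85.0435 ≈ -0.66.
|E| < 1, so demand is inelastic at this price.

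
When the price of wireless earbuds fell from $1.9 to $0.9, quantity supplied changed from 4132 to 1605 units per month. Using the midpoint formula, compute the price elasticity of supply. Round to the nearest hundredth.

%ΔQ = (1605 − 4132)/[(4132 + 1605)/2] = -2527/2868.5 ≈ -0.8809.
%ΔP = (0.9 − 1.9)/[(1.9 + 0.9)/2] = -1/1.4 ≈ -0.7143.
Arc elasticity E = %ΔQ/%ΔP ≈ -0.8809/-0.7143 ≈ 1.23.
|E| > 1: supply is elastic over this range.

1.23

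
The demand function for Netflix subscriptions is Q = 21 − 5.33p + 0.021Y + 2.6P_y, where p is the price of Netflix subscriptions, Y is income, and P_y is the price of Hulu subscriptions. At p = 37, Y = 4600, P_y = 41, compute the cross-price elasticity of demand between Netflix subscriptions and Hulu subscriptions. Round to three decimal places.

Q = 21 − 5.33(37) + 0.021(4600) + 2.6(41) = 21 − 197.21 + 96.6 + 106.6 = 26.99.
∂Q/∂P_y = +2.6, so E_xy = 2.6·(41/26.99) ≈ 3.950.
E_xy > 0: the goods are substitutes.

3.950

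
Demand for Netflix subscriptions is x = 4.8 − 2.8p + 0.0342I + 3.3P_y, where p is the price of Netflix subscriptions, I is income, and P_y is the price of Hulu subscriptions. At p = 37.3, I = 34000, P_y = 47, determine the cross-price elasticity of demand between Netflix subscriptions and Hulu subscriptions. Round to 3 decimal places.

0.127

First evaluate x: 4.8 − 2.8(37.3) + 0.0342(34000) + 3.3(47) = 4.8 − 104.44 + 1162.8 + 155.1 = 1218.26.
∂x/∂P_y = +3.3, so E_xy = 3.3·(47/1218.26) ≈ 0.127.
E_xy > 0: the goods are substitutes.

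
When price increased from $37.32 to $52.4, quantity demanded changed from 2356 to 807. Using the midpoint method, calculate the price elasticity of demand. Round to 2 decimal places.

-2.91

%Δq = (807 − 2356)/[(2356 + 807)/2] = -1549/1581.5 ≈ -0.9794.
%ΔP = (52.4 − 37.32)/[(37.32 + 52.4)/2] = 15.08/44.86 ≈ 0.3362.
Arc elasticity E = %Δq/%ΔP ≈ -0.9794/0.3362 ≈ -2.91.
|E| > 1: demand is elastic over this range.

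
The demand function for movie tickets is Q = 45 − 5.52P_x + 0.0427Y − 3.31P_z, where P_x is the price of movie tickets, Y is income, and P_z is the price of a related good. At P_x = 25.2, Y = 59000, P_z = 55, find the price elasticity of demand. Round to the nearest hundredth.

-0.06

First evaluate Q: 45 − 5.52(25.2) + 0.0427(59000) − 3.31(55) = 45 − 139.104 + 2519.3 − 182.05 = 2243.146.
∂Q/∂P_x = −5.52, so E_p = (−5.52)·(25.2/2243.146) ≈ -0.06.
|E_p| < 1: demand is inelastic.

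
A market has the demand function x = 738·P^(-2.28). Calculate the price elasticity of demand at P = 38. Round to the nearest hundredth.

For a Cobb–Douglas (constant-elasticity) form x = A·P^α·…, the elasticity with respect to P equals the exponent α at every point.
Here the exponent on P is -2.28, so the price elasticity of demand is -2.28.

-2.28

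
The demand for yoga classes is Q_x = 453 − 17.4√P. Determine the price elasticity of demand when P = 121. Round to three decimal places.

At P = 121, Q_x = 261.6.
dQ_x/dP = −17.4/(2√P) = −17.4/(2·11).
Point elasticity E = (dQ_x/dP)·(P/Q_x) = -0.7909 × 121/261.6 ≈ -0.366.
|E| < 1, so demand is inelastic at this price.

-0.366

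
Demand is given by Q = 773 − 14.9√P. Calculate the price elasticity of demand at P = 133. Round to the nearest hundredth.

-0.14

At P = 133, Q = 601.1648.
dQ/dP = −14.9/(2√P) = −14.9/(2·11.5326).
Point elasticity E = (dQ/dP)·(P/Q) = -0.646 × 133/601.1648 ≈ -0.14.
|E| < 1, so demand is inelastic at this price.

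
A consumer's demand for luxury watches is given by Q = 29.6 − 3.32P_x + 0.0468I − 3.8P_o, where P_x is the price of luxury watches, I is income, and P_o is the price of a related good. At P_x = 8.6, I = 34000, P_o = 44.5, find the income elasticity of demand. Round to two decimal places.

Substituting, Q = 29.6 − 3.32(8.6) + 0.0468(34000) − 3.8(44.5) = 29.6 − 28.552 + 1591.2 − 169.1 = 1423.148.
∂Q/∂I = +0.0468, so E_I = 0.0468·(34000/1423.148) ≈ 1.12.
E_I > 1: normal good (luxury).

1.12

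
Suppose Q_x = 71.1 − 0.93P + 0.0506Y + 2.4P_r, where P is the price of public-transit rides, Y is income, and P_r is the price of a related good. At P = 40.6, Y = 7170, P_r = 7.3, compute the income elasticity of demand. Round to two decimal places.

0.88

First evaluate Q_x: 71.1 − 0.93(40.6) + 0.0506(7170) + 2.4(7.3) = 71.1 − 37.758 + 362.802 + 17.52 = 413.664.
∂Q_x/∂Y = +0.0506, so E_I = 0.0506·(7170/413.664) ≈ 0.88.
E_I ∈ (0,1): normal good (necessity).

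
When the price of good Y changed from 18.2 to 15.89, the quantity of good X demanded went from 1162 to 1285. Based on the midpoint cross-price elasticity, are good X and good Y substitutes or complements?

%ΔQ_x = (1285 − 1162)/[(1162+1285)/2] = 123/1223.5 ≈ 0.1005.
%ΔP_y = (15.89 − 18.2)/[(18.2+15.89)/2] ≈ -0.1355.
E_xy = 0.1005/-0.1355 ≈ -0.742.
E_xy < 0, so the goods are complements.

complements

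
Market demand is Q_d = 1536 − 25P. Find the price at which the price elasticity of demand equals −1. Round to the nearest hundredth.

30.72

For linear demand Q_d = a − bP, E = −bP/(a − bP). |E| = 1 ⇒ bP = a − bP ⇒ P = a/(2b).
P = 1536/(2·25) = 30.72.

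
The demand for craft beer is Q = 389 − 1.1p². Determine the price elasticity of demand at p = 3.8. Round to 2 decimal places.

At p = 3.8, Q = 373.116.
dQ/dp = −2·1.1·p = −8.36.
Point elasticity E = (dQ/dp)·(p/Q) = -8.36 × 3.8/373.116 ≈ -0.09.
|E| < 1, so demand is inelastic at this price.

-0.09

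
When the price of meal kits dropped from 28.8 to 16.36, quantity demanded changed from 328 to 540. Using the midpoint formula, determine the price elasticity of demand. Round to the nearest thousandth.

%Δq = (540 − 328)/[(328 + 540)/2] = 212/434 ≈ 0.4885.
%ΔP = (16.36 − 28.8)/[(28.8 + 16.36)/2] = -12.44/22.58 ≈ -0.5509.
Arc elasticity E = %Δq/%ΔP ≈ 0.4885/-0.5509 ≈ -0.887.
|E| < 1: demand is inelastic over this range.

-0.887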